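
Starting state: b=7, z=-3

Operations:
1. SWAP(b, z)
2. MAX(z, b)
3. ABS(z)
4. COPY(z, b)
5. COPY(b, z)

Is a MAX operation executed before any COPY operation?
Yes

First MAX: step 2
First COPY: step 4
Since 2 < 4, MAX comes first.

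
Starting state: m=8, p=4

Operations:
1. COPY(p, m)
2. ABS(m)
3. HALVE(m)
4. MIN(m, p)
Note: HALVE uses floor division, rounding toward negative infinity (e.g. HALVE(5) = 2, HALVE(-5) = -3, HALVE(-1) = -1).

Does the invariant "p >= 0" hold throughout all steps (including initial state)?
Yes

The invariant holds at every step.

State at each step:
Initial: m=8, p=4
After step 1: m=8, p=8
After step 2: m=8, p=8
After step 3: m=4, p=8
After step 4: m=4, p=8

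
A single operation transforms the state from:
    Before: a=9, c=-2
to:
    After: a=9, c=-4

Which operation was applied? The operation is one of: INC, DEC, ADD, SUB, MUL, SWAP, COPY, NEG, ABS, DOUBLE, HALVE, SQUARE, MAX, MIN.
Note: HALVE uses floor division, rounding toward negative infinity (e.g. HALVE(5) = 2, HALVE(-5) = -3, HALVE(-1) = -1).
DOUBLE(c)

Analyzing the change:
Before: a=9, c=-2
After: a=9, c=-4
Variable c changed from -2 to -4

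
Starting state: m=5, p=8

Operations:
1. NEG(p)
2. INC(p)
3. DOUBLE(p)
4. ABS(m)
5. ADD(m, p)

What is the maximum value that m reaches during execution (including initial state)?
5

Values of m at each step:
Initial: m = 5 ← maximum
After step 1: m = 5
After step 2: m = 5
After step 3: m = 5
After step 4: m = 5
After step 5: m = -9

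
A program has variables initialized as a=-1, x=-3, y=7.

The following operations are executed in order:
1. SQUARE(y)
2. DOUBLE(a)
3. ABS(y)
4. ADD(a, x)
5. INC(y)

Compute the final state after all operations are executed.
{a: -5, x: -3, y: 50}

Step-by-step execution:
Initial: a=-1, x=-3, y=7
After step 1 (SQUARE(y)): a=-1, x=-3, y=49
After step 2 (DOUBLE(a)): a=-2, x=-3, y=49
After step 3 (ABS(y)): a=-2, x=-3, y=49
After step 4 (ADD(a, x)): a=-5, x=-3, y=49
After step 5 (INC(y)): a=-5, x=-3, y=50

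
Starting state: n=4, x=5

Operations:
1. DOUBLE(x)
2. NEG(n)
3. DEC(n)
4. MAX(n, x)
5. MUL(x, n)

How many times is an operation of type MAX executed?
1

Counting MAX operations:
Step 4: MAX(n, x) ← MAX
Total: 1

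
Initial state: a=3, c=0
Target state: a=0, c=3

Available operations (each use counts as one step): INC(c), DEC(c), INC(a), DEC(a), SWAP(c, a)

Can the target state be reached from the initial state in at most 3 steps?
Yes

Path (1 step): SWAP(c, a)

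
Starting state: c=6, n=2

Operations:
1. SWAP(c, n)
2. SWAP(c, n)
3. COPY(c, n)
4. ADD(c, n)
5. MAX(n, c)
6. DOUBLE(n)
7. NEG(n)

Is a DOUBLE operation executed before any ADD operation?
No

First DOUBLE: step 6
First ADD: step 4
Since 6 > 4, ADD comes first.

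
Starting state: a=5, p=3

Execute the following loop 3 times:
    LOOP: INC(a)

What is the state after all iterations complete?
a=8, p=3

Iteration trace:
Start: a=5, p=3
After iteration 1: a=6, p=3
After iteration 2: a=7, p=3
After iteration 3: a=8, p=3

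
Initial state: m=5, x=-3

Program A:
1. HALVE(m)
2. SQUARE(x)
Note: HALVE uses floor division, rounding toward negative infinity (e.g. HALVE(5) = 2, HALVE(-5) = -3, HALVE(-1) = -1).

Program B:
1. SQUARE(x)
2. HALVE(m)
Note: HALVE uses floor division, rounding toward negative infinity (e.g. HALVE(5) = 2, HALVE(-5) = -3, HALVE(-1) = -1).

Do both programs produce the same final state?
Yes

Program A final state: m=2, x=9
Program B final state: m=2, x=9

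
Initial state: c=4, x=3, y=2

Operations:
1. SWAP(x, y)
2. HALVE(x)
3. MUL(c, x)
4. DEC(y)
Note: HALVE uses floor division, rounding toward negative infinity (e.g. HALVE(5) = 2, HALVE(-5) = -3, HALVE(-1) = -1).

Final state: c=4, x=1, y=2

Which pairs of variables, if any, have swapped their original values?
None

Comparing initial and final values:
c: 4 → 4
x: 3 → 1
y: 2 → 2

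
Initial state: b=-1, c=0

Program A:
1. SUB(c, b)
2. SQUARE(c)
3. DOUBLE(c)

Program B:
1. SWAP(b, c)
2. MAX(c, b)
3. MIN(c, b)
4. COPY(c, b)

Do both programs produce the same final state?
No

Program A final state: b=-1, c=2
Program B final state: b=0, c=0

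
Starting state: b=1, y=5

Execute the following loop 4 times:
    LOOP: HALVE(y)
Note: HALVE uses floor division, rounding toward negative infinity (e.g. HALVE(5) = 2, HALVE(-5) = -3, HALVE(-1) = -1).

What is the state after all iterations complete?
b=1, y=0

Iteration trace:
Start: b=1, y=5
After iteration 1: b=1, y=2
After iteration 2: b=1, y=1
After iteration 3: b=1, y=0
After iteration 4: b=1, y=0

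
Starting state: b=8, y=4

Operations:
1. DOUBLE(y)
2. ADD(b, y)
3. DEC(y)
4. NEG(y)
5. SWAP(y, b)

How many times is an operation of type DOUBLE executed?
1

Counting DOUBLE operations:
Step 1: DOUBLE(y) ← DOUBLE
Total: 1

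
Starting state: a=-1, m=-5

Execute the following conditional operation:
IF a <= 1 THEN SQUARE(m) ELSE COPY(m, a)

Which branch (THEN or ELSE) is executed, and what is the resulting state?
Branch: THEN, Final state: a=-1, m=25

Evaluating condition: a <= 1
a = -1
Condition is True, so THEN branch executes
After SQUARE(m): a=-1, m=25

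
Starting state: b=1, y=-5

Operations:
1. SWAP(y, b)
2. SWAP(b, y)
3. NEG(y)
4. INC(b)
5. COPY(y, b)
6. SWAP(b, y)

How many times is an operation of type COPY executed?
1

Counting COPY operations:
Step 5: COPY(y, b) ← COPY
Total: 1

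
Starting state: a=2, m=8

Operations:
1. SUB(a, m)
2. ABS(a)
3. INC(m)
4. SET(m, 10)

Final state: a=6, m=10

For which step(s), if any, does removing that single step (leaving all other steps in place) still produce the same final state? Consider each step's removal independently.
Step(s) 3

Testing removal of each single step:
Without step 1: final = a=2, m=10 (different)
Without step 2: final = a=-6, m=10 (different)
Without step 3: final = a=6, m=10 (same)
Without step 4: final = a=6, m=9 (different)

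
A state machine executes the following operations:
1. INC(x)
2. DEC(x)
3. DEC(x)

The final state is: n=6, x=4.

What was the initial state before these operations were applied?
n=6, x=5

Working backwards:
Final state: n=6, x=4
Before step 3 (DEC(x)): n=6, x=5
Before step 2 (DEC(x)): n=6, x=6
Before step 1 (INC(x)): n=6, x=5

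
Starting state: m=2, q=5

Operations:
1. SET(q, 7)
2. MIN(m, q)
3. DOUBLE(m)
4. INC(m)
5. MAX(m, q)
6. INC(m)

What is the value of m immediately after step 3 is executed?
m = 4

Tracing m through execution:
Initial: m = 2
After step 1 (SET(q, 7)): m = 2
After step 2 (MIN(m, q)): m = 2
After step 3 (DOUBLE(m)): m = 4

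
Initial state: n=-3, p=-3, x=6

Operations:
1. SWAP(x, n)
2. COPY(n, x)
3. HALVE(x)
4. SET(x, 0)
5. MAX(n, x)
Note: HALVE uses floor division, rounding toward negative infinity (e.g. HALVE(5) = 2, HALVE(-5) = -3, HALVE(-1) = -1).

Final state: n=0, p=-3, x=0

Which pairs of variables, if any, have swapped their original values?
None

Comparing initial and final values:
x: 6 → 0
p: -3 → -3
n: -3 → 0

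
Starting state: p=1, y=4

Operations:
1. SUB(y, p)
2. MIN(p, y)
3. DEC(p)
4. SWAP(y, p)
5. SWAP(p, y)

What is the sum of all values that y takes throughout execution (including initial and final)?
16

Values of y at each step:
Initial: y = 4
After step 1: y = 3
After step 2: y = 3
After step 3: y = 3
After step 4: y = 0
After step 5: y = 3
Sum = 4 + 3 + 3 + 3 + 0 + 3 = 16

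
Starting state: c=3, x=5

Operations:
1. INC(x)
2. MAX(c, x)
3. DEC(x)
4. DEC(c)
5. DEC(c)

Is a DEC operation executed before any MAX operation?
No

First DEC: step 3
First MAX: step 2
Since 3 > 2, MAX comes first.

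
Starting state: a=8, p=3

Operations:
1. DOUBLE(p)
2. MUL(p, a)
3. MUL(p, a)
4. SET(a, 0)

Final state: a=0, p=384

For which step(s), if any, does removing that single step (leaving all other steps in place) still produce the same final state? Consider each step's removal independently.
None - removing any single step changes the final result

Testing removal of each single step:
Without step 1: final = a=0, p=192 (different)
Without step 2: final = a=0, p=48 (different)
Without step 3: final = a=0, p=48 (different)
Without step 4: final = a=8, p=384 (different)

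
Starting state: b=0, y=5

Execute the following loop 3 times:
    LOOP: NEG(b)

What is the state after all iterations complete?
b=0, y=5

Iteration trace:
Start: b=0, y=5
After iteration 1: b=0, y=5
After iteration 2: b=0, y=5
After iteration 3: b=0, y=5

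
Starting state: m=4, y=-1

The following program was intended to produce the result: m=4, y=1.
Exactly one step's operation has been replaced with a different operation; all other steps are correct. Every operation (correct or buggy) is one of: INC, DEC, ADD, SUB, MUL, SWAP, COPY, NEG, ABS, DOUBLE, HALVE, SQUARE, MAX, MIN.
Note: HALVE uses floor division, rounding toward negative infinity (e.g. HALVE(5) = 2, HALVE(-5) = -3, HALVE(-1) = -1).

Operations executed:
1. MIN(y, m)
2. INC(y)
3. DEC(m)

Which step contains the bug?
Step 3

Trace with buggy code:
Initial: m=4, y=-1
After step 1: m=4, y=-1
After step 2: m=4, y=0
After step 3: m=3, y=0
Actual final m=3, y=0 ≠ expected m=4, y=1.
Step 3 is the only position where a single-operation replacement can produce the expected result.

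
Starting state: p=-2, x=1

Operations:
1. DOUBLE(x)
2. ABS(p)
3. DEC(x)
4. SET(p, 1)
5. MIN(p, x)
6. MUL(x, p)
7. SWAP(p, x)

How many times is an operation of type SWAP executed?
1

Counting SWAP operations:
Step 7: SWAP(p, x) ← SWAP
Total: 1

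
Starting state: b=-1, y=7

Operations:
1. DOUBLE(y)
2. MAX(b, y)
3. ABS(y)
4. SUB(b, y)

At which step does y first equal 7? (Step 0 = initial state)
Step 0

Tracing y:
Initial: y = 7 ← first occurrence
After step 1: y = 14
After step 2: y = 14
After step 3: y = 14
After step 4: y = 14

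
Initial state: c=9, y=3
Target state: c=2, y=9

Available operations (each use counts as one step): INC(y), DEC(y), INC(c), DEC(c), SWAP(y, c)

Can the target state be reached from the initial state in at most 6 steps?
Yes

Path (2 steps): DEC(y) → SWAP(y, c)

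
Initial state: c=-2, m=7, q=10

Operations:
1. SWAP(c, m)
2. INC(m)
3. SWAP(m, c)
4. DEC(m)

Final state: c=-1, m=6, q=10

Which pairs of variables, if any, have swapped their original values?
None

Comparing initial and final values:
c: -2 → -1
q: 10 → 10
m: 7 → 6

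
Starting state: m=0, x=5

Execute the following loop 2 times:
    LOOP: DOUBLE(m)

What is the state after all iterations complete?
m=0, x=5

Iteration trace:
Start: m=0, x=5
After iteration 1: m=0, x=5
After iteration 2: m=0, x=5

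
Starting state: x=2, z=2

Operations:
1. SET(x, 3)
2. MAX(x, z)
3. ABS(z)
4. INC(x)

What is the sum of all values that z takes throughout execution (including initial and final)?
10

Values of z at each step:
Initial: z = 2
After step 1: z = 2
After step 2: z = 2
After step 3: z = 2
After step 4: z = 2
Sum = 2 + 2 + 2 + 2 + 2 = 10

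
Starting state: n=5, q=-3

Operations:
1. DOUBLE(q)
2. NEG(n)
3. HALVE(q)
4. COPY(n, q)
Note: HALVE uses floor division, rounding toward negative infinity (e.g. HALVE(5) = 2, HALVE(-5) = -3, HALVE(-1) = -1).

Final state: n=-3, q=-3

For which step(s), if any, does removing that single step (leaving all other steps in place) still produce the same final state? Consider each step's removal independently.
Step(s) 2

Testing removal of each single step:
Without step 1: final = n=-2, q=-2 (different)
Without step 2: final = n=-3, q=-3 (same)
Without step 3: final = n=-6, q=-6 (different)
Without step 4: final = n=-5, q=-3 (different)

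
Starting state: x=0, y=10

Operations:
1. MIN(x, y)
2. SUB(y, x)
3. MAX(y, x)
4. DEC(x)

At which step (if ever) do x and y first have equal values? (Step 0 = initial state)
Never

x and y never become equal during execution.

Comparing values at each step:
Initial: x=0, y=10
After step 1: x=0, y=10
After step 2: x=0, y=10
After step 3: x=0, y=10
After step 4: x=-1, y=10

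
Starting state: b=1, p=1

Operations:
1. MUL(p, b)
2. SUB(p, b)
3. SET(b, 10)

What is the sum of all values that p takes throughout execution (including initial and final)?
2

Values of p at each step:
Initial: p = 1
After step 1: p = 1
After step 2: p = 0
After step 3: p = 0
Sum = 1 + 1 + 0 + 0 = 2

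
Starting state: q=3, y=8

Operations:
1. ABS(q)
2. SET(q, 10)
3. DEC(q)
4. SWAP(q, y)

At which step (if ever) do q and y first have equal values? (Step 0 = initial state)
Never

q and y never become equal during execution.

Comparing values at each step:
Initial: q=3, y=8
After step 1: q=3, y=8
After step 2: q=10, y=8
After step 3: q=9, y=8
After step 4: q=8, y=9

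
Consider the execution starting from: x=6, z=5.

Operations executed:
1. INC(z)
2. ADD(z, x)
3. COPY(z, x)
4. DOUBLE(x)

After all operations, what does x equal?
x = 12

Tracing execution:
Step 1: INC(z) → x = 6
Step 2: ADD(z, x) → x = 6
Step 3: COPY(z, x) → x = 6
Step 4: DOUBLE(x) → x = 12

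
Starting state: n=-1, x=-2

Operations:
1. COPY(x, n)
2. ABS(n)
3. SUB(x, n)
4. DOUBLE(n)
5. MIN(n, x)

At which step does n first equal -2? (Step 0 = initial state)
Step 5

Tracing n:
Initial: n = -1
After step 1: n = -1
After step 2: n = 1
After step 3: n = 1
After step 4: n = 2
After step 5: n = -2 ← first occurrence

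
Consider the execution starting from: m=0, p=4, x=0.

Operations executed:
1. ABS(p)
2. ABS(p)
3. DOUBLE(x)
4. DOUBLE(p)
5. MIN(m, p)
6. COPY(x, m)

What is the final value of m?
m = 0

Tracing execution:
Step 1: ABS(p) → m = 0
Step 2: ABS(p) → m = 0
Step 3: DOUBLE(x) → m = 0
Step 4: DOUBLE(p) → m = 0
Step 5: MIN(m, p) → m = 0
Step 6: COPY(x, m) → m = 0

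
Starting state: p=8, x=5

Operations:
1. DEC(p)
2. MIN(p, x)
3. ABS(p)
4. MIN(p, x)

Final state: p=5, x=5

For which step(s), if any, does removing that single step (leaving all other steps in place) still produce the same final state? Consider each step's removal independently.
Step(s) 1, 2, 3, 4

Testing removal of each single step:
Without step 1: final = p=5, x=5 (same)
Without step 2: final = p=5, x=5 (same)
Without step 3: final = p=5, x=5 (same)
Without step 4: final = p=5, x=5 (same)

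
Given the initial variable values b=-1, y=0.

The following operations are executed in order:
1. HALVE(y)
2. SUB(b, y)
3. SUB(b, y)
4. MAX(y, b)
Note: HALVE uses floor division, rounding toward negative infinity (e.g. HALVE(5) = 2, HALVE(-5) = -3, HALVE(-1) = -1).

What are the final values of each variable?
{b: -1, y: 0}

Step-by-step execution:
Initial: b=-1, y=0
After step 1 (HALVE(y)): b=-1, y=0
After step 2 (SUB(b, y)): b=-1, y=0
After step 3 (SUB(b, y)): b=-1, y=0
After step 4 (MAX(y, b)): b=-1, y=0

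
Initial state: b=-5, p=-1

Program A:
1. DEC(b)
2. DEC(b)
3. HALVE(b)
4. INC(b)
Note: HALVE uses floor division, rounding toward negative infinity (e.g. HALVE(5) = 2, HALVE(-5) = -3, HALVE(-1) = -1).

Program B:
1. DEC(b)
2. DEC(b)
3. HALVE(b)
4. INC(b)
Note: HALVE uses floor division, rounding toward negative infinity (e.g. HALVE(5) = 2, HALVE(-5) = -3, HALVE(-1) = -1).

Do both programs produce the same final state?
Yes

Program A final state: b=-3, p=-1
Program B final state: b=-3, p=-1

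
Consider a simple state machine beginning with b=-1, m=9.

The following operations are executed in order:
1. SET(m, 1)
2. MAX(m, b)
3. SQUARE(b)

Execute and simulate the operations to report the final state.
{b: 1, m: 1}

Step-by-step execution:
Initial: b=-1, m=9
After step 1 (SET(m, 1)): b=-1, m=1
After step 2 (MAX(m, b)): b=-1, m=1
After step 3 (SQUARE(b)): b=1, m=1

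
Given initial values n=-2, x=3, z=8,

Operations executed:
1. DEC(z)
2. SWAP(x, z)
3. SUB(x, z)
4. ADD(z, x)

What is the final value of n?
n = -2

Tracing execution:
Step 1: DEC(z) → n = -2
Step 2: SWAP(x, z) → n = -2
Step 3: SUB(x, z) → n = -2
Step 4: ADD(z, x) → n = -2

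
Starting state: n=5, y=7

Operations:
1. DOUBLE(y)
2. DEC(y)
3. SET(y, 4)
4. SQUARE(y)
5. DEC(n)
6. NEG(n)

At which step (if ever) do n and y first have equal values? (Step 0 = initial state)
Never

n and y never become equal during execution.

Comparing values at each step:
Initial: n=5, y=7
After step 1: n=5, y=14
After step 2: n=5, y=13
After step 3: n=5, y=4
After step 4: n=5, y=16
After step 5: n=4, y=16
After step 6: n=-4, y=16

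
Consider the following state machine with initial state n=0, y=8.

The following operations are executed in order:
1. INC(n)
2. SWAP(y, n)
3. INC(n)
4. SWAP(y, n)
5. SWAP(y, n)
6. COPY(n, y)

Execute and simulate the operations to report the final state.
{n: 1, y: 1}

Step-by-step execution:
Initial: n=0, y=8
After step 1 (INC(n)): n=1, y=8
After step 2 (SWAP(y, n)): n=8, y=1
After step 3 (INC(n)): n=9, y=1
After step 4 (SWAP(y, n)): n=1, y=9
After step 5 (SWAP(y, n)): n=9, y=1
After step 6 (COPY(n, y)): n=1, y=1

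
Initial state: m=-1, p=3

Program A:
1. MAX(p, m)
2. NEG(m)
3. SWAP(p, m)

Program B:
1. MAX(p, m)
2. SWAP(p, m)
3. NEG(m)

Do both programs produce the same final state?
No

Program A final state: m=3, p=1
Program B final state: m=-3, p=-1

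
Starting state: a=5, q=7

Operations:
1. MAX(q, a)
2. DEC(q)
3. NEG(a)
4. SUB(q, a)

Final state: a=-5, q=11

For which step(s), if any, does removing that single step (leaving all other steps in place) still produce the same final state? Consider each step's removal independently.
Step(s) 1

Testing removal of each single step:
Without step 1: final = a=-5, q=11 (same)
Without step 2: final = a=-5, q=12 (different)
Without step 3: final = a=5, q=1 (different)
Without step 4: final = a=-5, q=6 (different)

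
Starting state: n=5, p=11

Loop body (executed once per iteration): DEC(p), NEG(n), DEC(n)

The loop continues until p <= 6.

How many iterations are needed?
5

Tracing iterations:
Initial: n=5, p=11
After iteration 1: n=-6, p=10
After iteration 2: n=5, p=9
After iteration 3: n=-6, p=8
After iteration 4: n=5, p=7
After iteration 5: n=-6, p=6
p <= 6 now holds, so the loop exits after 5 iterations.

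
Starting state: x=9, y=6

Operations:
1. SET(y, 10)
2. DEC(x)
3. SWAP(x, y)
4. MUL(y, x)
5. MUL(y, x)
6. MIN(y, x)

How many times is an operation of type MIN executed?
1

Counting MIN operations:
Step 6: MIN(y, x) ← MIN
Total: 1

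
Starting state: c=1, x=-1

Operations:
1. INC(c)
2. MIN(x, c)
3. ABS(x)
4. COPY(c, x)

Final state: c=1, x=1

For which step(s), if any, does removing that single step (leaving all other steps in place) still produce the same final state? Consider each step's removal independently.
Step(s) 1, 2

Testing removal of each single step:
Without step 1: final = c=1, x=1 (same)
Without step 2: final = c=1, x=1 (same)
Without step 3: final = c=-1, x=-1 (different)
Without step 4: final = c=2, x=1 (different)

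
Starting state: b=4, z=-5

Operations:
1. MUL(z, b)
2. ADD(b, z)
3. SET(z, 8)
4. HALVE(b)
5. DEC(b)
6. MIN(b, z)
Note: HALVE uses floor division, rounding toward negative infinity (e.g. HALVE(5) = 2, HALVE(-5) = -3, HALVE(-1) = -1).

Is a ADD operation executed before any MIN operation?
Yes

First ADD: step 2
First MIN: step 6
Since 2 < 6, ADD comes first.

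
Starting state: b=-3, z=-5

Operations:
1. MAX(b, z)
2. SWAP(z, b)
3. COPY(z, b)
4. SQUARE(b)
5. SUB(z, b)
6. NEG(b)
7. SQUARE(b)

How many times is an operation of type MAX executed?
1

Counting MAX operations:
Step 1: MAX(b, z) ← MAX
Total: 1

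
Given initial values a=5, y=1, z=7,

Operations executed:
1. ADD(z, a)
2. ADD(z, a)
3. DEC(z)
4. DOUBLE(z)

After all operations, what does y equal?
y = 1

Tracing execution:
Step 1: ADD(z, a) → y = 1
Step 2: ADD(z, a) → y = 1
Step 3: DEC(z) → y = 1
Step 4: DOUBLE(z) → y = 1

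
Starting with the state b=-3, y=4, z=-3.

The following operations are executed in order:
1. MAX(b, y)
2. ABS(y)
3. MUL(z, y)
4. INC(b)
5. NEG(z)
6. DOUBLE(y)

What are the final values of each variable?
{b: 5, y: 8, z: 12}

Step-by-step execution:
Initial: b=-3, y=4, z=-3
After step 1 (MAX(b, y)): b=4, y=4, z=-3
After step 2 (ABS(y)): b=4, y=4, z=-3
After step 3 (MUL(z, y)): b=4, y=4, z=-12
After step 4 (INC(b)): b=5, y=4, z=-12
After step 5 (NEG(z)): b=5, y=4, z=12
After step 6 (DOUBLE(y)): b=5, y=8, z=12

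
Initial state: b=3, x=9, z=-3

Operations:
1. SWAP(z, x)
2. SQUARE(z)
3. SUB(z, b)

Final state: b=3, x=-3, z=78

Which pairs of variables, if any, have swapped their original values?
None

Comparing initial and final values:
x: 9 → -3
b: 3 → 3
z: -3 → 78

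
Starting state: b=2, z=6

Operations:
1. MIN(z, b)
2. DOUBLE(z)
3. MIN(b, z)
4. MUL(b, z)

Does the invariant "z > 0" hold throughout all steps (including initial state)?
Yes

The invariant holds at every step.

State at each step:
Initial: b=2, z=6
After step 1: b=2, z=2
After step 2: b=2, z=4
After step 3: b=2, z=4
After step 4: b=8, z=4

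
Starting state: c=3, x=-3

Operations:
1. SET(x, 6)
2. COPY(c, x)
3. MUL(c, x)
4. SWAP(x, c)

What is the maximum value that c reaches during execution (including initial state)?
36

Values of c at each step:
Initial: c = 3
After step 1: c = 3
After step 2: c = 6
After step 3: c = 36 ← maximum
After step 4: c = 6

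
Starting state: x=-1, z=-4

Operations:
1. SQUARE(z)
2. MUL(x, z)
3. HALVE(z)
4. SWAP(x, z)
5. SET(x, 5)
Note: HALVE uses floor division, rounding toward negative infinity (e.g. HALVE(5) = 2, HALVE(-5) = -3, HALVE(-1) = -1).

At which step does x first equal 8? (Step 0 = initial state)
Step 4

Tracing x:
Initial: x = -1
After step 1: x = -1
After step 2: x = -16
After step 3: x = -16
After step 4: x = 8 ← first occurrence
After step 5: x = 5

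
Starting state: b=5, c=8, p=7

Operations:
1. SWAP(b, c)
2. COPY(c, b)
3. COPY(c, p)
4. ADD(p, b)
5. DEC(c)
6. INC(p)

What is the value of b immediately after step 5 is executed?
b = 8

Tracing b through execution:
Initial: b = 5
After step 1 (SWAP(b, c)): b = 8
After step 2 (COPY(c, b)): b = 8
After step 3 (COPY(c, p)): b = 8
After step 4 (ADD(p, b)): b = 8
After step 5 (DEC(c)): b = 8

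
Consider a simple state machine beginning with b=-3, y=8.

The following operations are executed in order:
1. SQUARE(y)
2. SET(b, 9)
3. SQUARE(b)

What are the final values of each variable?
{b: 81, y: 64}

Step-by-step execution:
Initial: b=-3, y=8
After step 1 (SQUARE(y)): b=-3, y=64
After step 2 (SET(b, 9)): b=9, y=64
After step 3 (SQUARE(b)): b=81, y=64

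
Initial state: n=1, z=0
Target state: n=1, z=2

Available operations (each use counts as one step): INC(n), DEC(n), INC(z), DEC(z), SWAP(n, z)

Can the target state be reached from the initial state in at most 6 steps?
Yes

Path (2 steps): INC(z) → INC(z)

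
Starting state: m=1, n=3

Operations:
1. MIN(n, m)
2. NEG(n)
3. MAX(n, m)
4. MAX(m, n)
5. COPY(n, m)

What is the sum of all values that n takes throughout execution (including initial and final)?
6

Values of n at each step:
Initial: n = 3
After step 1: n = 1
After step 2: n = -1
After step 3: n = 1
After step 4: n = 1
After step 5: n = 1
Sum = 3 + 1 + -1 + 1 + 1 + 1 = 6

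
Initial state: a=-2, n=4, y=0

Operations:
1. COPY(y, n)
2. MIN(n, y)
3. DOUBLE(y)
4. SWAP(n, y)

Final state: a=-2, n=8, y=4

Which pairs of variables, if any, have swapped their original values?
None

Comparing initial and final values:
y: 0 → 4
n: 4 → 8
a: -2 → -2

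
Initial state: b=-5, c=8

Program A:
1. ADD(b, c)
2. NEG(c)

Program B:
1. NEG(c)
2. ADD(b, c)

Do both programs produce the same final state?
No

Program A final state: b=3, c=-8
Program B final state: b=-13, c=-8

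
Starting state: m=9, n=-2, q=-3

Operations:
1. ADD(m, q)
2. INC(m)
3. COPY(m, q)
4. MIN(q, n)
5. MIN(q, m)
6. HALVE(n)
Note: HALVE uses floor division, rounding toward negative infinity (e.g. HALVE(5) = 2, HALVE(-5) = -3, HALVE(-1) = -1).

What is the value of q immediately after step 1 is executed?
q = -3

Tracing q through execution:
Initial: q = -3
After step 1 (ADD(m, q)): q = -3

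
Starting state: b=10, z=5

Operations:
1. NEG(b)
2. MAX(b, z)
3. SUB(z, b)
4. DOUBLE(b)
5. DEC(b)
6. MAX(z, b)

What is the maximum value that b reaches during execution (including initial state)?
10

Values of b at each step:
Initial: b = 10 ← maximum
After step 1: b = -10
After step 2: b = 5
After step 3: b = 5
After step 4: b = 10
After step 5: b = 9
After step 6: b = 9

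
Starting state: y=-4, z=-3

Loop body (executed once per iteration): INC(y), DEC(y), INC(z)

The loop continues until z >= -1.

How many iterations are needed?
2

Tracing iterations:
Initial: y=-4, z=-3
After iteration 1: y=-4, z=-2
After iteration 2: y=-4, z=-1
z >= -1 now holds, so the loop exits after 2 iterations.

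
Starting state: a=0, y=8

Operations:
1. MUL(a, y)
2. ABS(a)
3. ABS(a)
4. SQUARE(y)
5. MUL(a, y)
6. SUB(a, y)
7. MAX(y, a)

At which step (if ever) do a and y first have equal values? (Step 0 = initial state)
Never

a and y never become equal during execution.

Comparing values at each step:
Initial: a=0, y=8
After step 1: a=0, y=8
After step 2: a=0, y=8
After step 3: a=0, y=8
After step 4: a=0, y=64
After step 5: a=0, y=64
After step 6: a=-64, y=64
After step 7: a=-64, y=64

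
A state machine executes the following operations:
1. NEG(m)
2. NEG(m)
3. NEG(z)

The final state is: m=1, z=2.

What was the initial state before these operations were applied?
m=1, z=-2

Working backwards:
Final state: m=1, z=2
Before step 3 (NEG(z)): m=1, z=-2
Before step 2 (NEG(m)): m=-1, z=-2
Before step 1 (NEG(m)): m=1, z=-2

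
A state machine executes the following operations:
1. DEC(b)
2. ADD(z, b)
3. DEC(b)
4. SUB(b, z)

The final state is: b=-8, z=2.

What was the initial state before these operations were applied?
b=-4, z=7

Working backwards:
Final state: b=-8, z=2
Before step 4 (SUB(b, z)): b=-6, z=2
Before step 3 (DEC(b)): b=-5, z=2
Before step 2 (ADD(z, b)): b=-5, z=7
Before step 1 (DEC(b)): b=-4, z=7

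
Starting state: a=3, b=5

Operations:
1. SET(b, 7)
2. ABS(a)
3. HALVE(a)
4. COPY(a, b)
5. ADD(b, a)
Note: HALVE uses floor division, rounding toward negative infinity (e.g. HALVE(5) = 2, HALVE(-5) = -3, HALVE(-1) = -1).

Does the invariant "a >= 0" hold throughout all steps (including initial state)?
Yes

The invariant holds at every step.

State at each step:
Initial: a=3, b=5
After step 1: a=3, b=7
After step 2: a=3, b=7
After step 3: a=1, b=7
After step 4: a=7, b=7
After step 5: a=7, b=14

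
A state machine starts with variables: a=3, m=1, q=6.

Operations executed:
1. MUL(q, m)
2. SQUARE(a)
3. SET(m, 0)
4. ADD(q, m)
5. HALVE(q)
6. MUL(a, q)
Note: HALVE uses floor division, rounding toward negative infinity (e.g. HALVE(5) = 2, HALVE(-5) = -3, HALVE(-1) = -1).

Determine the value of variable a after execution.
a = 27

Tracing execution:
Step 1: MUL(q, m) → a = 3
Step 2: SQUARE(a) → a = 9
Step 3: SET(m, 0) → a = 9
Step 4: ADD(q, m) → a = 9
Step 5: HALVE(q) → a = 9
Step 6: MUL(a, q) → a = 27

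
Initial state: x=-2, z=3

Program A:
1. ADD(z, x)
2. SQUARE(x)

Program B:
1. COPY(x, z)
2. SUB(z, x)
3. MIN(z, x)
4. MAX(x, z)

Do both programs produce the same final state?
No

Program A final state: x=4, z=1
Program B final state: x=3, z=0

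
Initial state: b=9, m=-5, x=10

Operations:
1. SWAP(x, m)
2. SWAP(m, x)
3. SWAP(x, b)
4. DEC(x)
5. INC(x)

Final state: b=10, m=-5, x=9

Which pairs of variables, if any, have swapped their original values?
(x, b)

Comparing initial and final values:
m: -5 → -5
x: 10 → 9
b: 9 → 10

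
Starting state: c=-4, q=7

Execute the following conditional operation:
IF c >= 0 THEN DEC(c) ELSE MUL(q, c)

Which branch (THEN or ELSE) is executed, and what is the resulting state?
Branch: ELSE, Final state: c=-4, q=-28

Evaluating condition: c >= 0
c = -4
Condition is False, so ELSE branch executes
After MUL(q, c): c=-4, q=-28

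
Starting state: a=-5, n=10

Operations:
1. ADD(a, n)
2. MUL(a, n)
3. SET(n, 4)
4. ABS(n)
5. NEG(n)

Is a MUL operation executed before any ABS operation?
Yes

First MUL: step 2
First ABS: step 4
Since 2 < 4, MUL comes first.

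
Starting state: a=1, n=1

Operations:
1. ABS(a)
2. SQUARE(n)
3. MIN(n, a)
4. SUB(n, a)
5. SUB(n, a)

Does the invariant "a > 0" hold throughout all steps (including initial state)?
Yes

The invariant holds at every step.

State at each step:
Initial: a=1, n=1
After step 1: a=1, n=1
After step 2: a=1, n=1
After step 3: a=1, n=1
After step 4: a=1, n=0
After step 5: a=1, n=-1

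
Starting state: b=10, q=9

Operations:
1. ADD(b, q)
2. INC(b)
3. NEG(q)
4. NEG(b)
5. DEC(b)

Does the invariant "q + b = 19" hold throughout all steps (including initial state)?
No, violated after step 1

The invariant is violated after step 1.

State at each step:
Initial: b=10, q=9
After step 1: b=19, q=9
After step 2: b=20, q=9
After step 3: b=20, q=-9
After step 4: b=-20, q=-9
After step 5: b=-21, q=-9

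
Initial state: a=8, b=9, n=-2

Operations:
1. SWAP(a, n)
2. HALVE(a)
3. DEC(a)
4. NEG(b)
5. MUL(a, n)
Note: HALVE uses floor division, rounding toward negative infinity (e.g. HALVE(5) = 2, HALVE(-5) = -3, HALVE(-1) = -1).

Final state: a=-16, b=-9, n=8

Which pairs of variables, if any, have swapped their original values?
None

Comparing initial and final values:
n: -2 → 8
a: 8 → -16
b: 9 → -9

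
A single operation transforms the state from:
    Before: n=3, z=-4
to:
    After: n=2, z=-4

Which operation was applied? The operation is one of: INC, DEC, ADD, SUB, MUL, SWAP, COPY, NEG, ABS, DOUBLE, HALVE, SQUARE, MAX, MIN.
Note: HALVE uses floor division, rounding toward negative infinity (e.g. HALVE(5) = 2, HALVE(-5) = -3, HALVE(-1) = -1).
DEC(n)

Analyzing the change:
Before: n=3, z=-4
After: n=2, z=-4
Variable n changed from 3 to 2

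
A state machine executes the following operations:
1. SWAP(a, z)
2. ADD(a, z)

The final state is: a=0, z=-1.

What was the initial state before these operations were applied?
a=-1, z=1

Working backwards:
Final state: a=0, z=-1
Before step 2 (ADD(a, z)): a=1, z=-1
Before step 1 (SWAP(a, z)): a=-1, z=1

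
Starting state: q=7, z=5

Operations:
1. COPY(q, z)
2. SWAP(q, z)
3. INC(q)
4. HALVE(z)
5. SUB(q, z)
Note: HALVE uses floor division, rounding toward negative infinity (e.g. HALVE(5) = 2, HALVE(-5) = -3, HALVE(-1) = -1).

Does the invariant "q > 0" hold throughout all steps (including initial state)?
Yes

The invariant holds at every step.

State at each step:
Initial: q=7, z=5
After step 1: q=5, z=5
After step 2: q=5, z=5
After step 3: q=6, z=5
After step 4: q=6, z=2
After step 5: q=4, z=2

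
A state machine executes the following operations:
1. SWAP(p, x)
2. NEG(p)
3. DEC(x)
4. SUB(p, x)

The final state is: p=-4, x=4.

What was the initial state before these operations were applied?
p=5, x=0

Working backwards:
Final state: p=-4, x=4
Before step 4 (SUB(p, x)): p=0, x=4
Before step 3 (DEC(x)): p=0, x=5
Before step 2 (NEG(p)): p=0, x=5
Before step 1 (SWAP(p, x)): p=5, x=0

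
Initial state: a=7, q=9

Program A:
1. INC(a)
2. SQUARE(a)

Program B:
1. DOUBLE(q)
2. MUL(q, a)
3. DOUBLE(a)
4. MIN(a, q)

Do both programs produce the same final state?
No

Program A final state: a=64, q=9
Program B final state: a=14, q=126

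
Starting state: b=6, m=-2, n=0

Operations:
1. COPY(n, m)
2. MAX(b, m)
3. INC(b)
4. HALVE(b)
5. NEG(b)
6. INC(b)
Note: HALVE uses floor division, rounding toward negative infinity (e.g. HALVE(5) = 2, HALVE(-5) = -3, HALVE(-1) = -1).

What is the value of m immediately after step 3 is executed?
m = -2

Tracing m through execution:
Initial: m = -2
After step 1 (COPY(n, m)): m = -2
After step 2 (MAX(b, m)): m = -2
After step 3 (INC(b)): m = -2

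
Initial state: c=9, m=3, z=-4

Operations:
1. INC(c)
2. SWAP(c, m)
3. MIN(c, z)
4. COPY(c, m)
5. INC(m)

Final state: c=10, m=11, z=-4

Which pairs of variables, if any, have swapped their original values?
None

Comparing initial and final values:
m: 3 → 11
z: -4 → -4
c: 9 → 10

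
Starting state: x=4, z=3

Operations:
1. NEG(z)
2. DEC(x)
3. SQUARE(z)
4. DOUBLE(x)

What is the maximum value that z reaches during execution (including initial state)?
9

Values of z at each step:
Initial: z = 3
After step 1: z = -3
After step 2: z = -3
After step 3: z = 9 ← maximum
After step 4: z = 9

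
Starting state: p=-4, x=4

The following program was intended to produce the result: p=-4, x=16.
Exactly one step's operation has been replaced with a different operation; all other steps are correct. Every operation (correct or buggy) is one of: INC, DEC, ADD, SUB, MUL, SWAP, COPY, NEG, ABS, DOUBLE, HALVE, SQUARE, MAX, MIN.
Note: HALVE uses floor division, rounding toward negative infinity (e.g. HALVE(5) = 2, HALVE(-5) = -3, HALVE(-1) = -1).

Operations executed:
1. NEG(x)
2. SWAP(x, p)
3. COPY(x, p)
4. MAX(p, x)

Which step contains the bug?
Step 4

Trace with buggy code:
Initial: p=-4, x=4
After step 1: p=-4, x=-4
After step 2: p=-4, x=-4
After step 3: p=-4, x=-4
After step 4: p=-4, x=-4
Actual final p=-4, x=-4 ≠ expected p=-4, x=16.
Step 4 is the only position where a single-operation replacement can produce the expected result.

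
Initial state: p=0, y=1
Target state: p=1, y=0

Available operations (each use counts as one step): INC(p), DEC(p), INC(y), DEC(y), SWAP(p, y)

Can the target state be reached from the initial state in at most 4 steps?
Yes

Path (1 step): SWAP(p, y)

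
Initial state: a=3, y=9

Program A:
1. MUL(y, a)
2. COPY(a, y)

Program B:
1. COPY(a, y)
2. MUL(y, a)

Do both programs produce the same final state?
No

Program A final state: a=27, y=27
Program B final state: a=9, y=81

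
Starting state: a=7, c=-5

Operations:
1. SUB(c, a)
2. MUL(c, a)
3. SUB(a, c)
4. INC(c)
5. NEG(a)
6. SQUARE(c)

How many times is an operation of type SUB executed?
2

Counting SUB operations:
Step 1: SUB(c, a) ← SUB
Step 3: SUB(a, c) ← SUB
Total: 2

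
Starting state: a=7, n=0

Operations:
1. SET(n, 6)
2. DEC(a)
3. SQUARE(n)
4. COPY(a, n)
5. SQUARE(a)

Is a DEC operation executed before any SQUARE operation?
Yes

First DEC: step 2
First SQUARE: step 3
Since 2 < 3, DEC comes first.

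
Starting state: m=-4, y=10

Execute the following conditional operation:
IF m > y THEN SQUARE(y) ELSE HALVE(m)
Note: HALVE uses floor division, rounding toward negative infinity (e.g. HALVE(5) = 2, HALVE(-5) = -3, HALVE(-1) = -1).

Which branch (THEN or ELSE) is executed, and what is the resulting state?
Branch: ELSE, Final state: m=-2, y=10

Evaluating condition: m > y
m = -4, y = 10
Condition is False, so ELSE branch executes
After HALVE(m): m=-2, y=10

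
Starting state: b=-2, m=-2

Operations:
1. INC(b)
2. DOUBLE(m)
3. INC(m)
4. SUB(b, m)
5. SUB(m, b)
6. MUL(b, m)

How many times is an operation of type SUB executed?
2

Counting SUB operations:
Step 4: SUB(b, m) ← SUB
Step 5: SUB(m, b) ← SUB
Total: 2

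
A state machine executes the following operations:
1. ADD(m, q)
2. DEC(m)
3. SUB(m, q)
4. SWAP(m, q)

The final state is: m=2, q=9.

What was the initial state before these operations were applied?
m=10, q=2

Working backwards:
Final state: m=2, q=9
Before step 4 (SWAP(m, q)): m=9, q=2
Before step 3 (SUB(m, q)): m=11, q=2
Before step 2 (DEC(m)): m=12, q=2
Before step 1 (ADD(m, q)): m=10, q=2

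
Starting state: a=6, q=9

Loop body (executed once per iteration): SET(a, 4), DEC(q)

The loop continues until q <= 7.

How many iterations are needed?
2

Tracing iterations:
Initial: a=6, q=9
After iteration 1: a=4, q=8
After iteration 2: a=4, q=7
q <= 7 now holds, so the loop exits after 2 iterations.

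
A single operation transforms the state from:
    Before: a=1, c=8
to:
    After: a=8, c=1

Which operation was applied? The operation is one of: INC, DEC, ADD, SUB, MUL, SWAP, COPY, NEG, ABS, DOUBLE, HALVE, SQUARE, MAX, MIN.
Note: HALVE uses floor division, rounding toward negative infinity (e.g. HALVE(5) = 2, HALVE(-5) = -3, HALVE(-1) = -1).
SWAP(a, c)

Analyzing the change:
Before: a=1, c=8
After: a=8, c=1
Variable a changed from 1 to 8
Variable c changed from 8 to 1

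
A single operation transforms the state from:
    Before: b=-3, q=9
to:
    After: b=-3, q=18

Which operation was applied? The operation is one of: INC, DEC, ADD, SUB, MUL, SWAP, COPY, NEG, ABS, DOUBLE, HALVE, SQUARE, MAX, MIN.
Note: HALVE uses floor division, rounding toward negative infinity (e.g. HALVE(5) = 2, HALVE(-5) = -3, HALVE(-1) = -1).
DOUBLE(q)

Analyzing the change:
Before: b=-3, q=9
After: b=-3, q=18
Variable q changed from 9 to 18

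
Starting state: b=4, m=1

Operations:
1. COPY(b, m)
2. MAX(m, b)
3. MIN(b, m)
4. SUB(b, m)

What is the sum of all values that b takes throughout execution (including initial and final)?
7

Values of b at each step:
Initial: b = 4
After step 1: b = 1
After step 2: b = 1
After step 3: b = 1
After step 4: b = 0
Sum = 4 + 1 + 1 + 1 + 0 = 7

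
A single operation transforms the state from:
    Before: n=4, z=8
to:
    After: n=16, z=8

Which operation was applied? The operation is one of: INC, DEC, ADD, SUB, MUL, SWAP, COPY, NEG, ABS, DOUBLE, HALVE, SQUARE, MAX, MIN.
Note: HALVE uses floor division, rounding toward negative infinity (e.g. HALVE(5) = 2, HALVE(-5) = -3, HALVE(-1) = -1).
SQUARE(n)

Analyzing the change:
Before: n=4, z=8
After: n=16, z=8
Variable n changed from 4 to 16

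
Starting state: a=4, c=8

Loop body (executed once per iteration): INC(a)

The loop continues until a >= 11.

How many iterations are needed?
7

Tracing iterations:
Initial: a=4, c=8
After iteration 1: a=5, c=8
After iteration 2: a=6, c=8
After iteration 3: a=7, c=8
After iteration 4: a=8, c=8
After iteration 5: a=9, c=8
After iteration 6: a=10, c=8
After iteration 7: a=11, c=8
a >= 11 now holds, so the loop exits after 7 iterations.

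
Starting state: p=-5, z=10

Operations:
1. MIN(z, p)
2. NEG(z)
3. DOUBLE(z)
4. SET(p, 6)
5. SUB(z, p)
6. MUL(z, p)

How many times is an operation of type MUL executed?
1

Counting MUL operations:
Step 6: MUL(z, p) ← MUL
Total: 1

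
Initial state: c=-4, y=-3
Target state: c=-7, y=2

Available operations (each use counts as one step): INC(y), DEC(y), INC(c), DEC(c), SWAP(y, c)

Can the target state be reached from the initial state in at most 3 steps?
No

The target state cannot be reached within 3 steps.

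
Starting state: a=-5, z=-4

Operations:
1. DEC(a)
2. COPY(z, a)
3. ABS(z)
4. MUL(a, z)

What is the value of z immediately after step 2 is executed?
z = -6

Tracing z through execution:
Initial: z = -4
After step 1 (DEC(a)): z = -4
After step 2 (COPY(z, a)): z = -6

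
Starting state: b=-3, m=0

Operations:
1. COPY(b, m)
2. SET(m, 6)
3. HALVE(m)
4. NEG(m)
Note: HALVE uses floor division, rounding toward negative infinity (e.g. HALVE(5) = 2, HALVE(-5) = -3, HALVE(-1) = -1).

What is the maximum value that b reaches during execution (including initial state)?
0

Values of b at each step:
Initial: b = -3
After step 1: b = 0 ← maximum
After step 2: b = 0
After step 3: b = 0
After step 4: b = 0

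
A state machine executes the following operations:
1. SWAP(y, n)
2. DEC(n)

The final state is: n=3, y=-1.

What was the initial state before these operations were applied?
n=-1, y=4

Working backwards:
Final state: n=3, y=-1
Before step 2 (DEC(n)): n=4, y=-1
Before step 1 (SWAP(y, n)): n=-1, y=4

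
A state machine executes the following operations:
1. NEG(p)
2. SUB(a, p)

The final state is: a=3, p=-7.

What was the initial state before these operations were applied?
a=-4, p=7

Working backwards:
Final state: a=3, p=-7
Before step 2 (SUB(a, p)): a=-4, p=-7
Before step 1 (NEG(p)): a=-4, p=7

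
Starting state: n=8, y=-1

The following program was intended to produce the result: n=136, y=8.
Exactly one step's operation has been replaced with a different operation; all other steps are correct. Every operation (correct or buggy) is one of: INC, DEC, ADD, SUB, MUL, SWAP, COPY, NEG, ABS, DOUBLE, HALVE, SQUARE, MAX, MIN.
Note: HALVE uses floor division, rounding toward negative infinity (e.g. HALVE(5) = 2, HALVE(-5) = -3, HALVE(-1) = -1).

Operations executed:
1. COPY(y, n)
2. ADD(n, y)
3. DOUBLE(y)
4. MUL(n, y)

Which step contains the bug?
Step 3

Trace with buggy code:
Initial: n=8, y=-1
After step 1: n=8, y=8
After step 2: n=16, y=8
After step 3: n=16, y=16
After step 4: n=256, y=16
Actual final n=256, y=16 ≠ expected n=136, y=8.
Step 3 is the only position where a single-operation replacement can produce the expected result.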